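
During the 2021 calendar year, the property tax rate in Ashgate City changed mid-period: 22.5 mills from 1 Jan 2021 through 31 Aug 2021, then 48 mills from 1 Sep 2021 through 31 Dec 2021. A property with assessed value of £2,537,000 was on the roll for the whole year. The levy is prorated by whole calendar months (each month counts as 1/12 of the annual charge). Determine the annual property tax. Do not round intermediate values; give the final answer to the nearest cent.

£78,647.00

1 Jan – 31 Aug 2021: 8 months at 22.5 mills → £2,537,000 × 2.25% × 8/12 = £38,055.0000
1 Sep – 31 Dec 2021: 4 months at 48 mills → £2,537,000 × 4.8% × 4/12 = £40,592.0000
Total = £78,647.0000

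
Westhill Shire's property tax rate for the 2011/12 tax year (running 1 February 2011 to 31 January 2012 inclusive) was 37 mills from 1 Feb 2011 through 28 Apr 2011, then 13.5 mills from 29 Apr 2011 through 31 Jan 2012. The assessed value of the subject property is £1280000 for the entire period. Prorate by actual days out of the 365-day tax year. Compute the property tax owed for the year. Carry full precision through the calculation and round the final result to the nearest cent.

1 Feb – 28 Apr 2011: 87 days at 37 mills → £1280000 × 3.7% × 87/365 = £11288.5479
29 Apr 2011 – 31 Jan 2012: 278 days at 13.5 mills → £1280000 × 1.35% × 278/365 = £13161.2055
Total = £24449.7534

£24449.75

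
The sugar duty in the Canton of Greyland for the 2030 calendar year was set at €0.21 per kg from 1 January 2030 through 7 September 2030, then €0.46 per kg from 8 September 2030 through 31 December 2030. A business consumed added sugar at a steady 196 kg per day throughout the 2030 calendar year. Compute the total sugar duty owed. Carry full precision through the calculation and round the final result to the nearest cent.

1 January – 7 September 2030: 250 days × 196 kg/day = 49,000 kg at €0.21/kg → €10,290.00
8 September – 31 December 2030: 115 days × 196 kg/day = 22,540 kg at €0.46/kg → €10,368.40

€20,658.40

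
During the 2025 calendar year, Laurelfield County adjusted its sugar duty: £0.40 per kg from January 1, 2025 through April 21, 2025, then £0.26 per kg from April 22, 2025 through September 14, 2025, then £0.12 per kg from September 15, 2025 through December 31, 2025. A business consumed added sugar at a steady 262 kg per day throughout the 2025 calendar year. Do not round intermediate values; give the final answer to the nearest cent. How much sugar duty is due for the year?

January 1 – April 21, 2025: 111 days × 262 kg/day = 29,082 kg at £0.40/kg → £11,632.80
April 22 – September 14, 2025: 146 days × 262 kg/day = 38,252 kg at £0.26/kg → £9,945.52
September 15 – December 31, 2025: 108 days × 262 kg/day = 28,296 kg at £0.12/kg → £3,395.52

£24,973.84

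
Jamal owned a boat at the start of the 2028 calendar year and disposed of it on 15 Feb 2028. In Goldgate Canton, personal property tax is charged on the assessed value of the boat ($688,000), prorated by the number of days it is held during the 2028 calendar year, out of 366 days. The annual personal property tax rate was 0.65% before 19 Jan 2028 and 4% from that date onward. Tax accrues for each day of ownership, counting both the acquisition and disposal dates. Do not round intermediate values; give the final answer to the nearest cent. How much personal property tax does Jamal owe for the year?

$2,325.29

1 Jan – 18 Jan 2028: 18 days at 0.65% → $688,000 × 0.65% × 18/366 = $219.9344
19 Jan – 15 Feb 2028: 28 days at 4% → $688,000 × 4% × 28/366 = $2,105.3552
Total = $2,325.2896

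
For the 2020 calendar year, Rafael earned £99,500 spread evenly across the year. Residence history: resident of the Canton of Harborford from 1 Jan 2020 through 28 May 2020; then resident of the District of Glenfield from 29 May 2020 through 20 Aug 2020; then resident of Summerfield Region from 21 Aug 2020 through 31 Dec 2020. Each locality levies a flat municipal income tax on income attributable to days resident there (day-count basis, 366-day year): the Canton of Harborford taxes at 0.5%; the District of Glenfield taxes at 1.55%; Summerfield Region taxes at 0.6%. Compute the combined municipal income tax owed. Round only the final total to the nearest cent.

The Canton of Harborford, 1 Jan – 28 May 2020: 149 days → £99,500 × 0.5% × 149/366 = £202.5342
The District of Glenfield, 29 May – 20 Aug 2020: 84 days → £99,500 × 1.55% × 84/366 = £353.9590
Summerfield Region, 21 Aug – 31 Dec 2020: 133 days → £99,500 × 0.6% × 133/366 = £216.9426
Total = £773.4358

£773.44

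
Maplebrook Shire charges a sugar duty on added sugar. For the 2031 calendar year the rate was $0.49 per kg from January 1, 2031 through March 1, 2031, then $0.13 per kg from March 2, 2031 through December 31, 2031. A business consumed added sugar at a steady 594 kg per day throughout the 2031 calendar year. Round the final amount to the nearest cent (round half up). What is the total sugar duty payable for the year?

January 1 – March 1, 2031: 60 days × 594 kg/day = 35,640 kg at $0.49/kg → $17463.60
March 2 – December 31, 2031: 305 days × 594 kg/day = 181,170 kg at $0.13/kg → $23552.10

$41015.70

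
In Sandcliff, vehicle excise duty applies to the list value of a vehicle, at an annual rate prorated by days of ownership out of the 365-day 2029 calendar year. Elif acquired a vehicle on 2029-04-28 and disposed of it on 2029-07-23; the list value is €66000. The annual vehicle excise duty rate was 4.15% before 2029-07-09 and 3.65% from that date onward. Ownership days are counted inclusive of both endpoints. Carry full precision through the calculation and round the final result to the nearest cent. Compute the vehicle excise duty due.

2029-04-28 to 2029-07-08: 72 days at 4.15% → €66000 × 4.15% × 72/365 = €540.2959
2029-07-09 to 2029-07-23: 15 days at 3.65% → €66000 × 3.65% × 15/365 = €99.0000
Total = €639.2959

€639.30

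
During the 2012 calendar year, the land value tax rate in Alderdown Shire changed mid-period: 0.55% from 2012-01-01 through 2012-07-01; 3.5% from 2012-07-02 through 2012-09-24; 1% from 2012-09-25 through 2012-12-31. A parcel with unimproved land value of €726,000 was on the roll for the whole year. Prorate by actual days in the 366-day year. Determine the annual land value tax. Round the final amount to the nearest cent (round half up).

€9,841.66

2012-01-01 to 2012-07-01: 183 days at 0.55% → €726,000 × 0.55% × 183/366 = €1,996.5000
2012-07-02 to 2012-09-24: 85 days at 3.5% → €726,000 × 3.5% × 85/366 = €5,901.2295
2012-09-25 to 2012-12-31: 98 days at 1% → €726,000 × 1% × 98/366 = €1,943.9344
Total = €9,841.6639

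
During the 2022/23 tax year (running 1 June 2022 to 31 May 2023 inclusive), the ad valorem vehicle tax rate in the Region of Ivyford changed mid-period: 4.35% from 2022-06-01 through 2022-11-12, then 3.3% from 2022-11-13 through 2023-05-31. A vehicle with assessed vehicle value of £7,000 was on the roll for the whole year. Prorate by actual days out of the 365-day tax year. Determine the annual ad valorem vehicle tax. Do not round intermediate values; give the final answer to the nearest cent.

£264.23

2022-06-01 to 2022-11-12: 165 days at 4.35% → £7,000 × 4.35% × 165/365 = £137.6507
2022-11-13 to 2023-05-31: 200 days at 3.3% → £7,000 × 3.3% × 200/365 = £126.5753
Total = £264.2260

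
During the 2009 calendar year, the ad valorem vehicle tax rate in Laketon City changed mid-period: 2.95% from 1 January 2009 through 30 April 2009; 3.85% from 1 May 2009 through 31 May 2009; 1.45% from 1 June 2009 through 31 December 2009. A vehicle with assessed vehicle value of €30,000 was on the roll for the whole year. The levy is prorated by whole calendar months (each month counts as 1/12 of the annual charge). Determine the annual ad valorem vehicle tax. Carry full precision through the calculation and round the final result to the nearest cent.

1 January – 30 April 2009: 4 months at 2.95% → €30,000 × 2.95% × 4/12 = €295.0000
1 May – 31 May 2009: 1 month at 3.85% → €30,000 × 3.85% × 1/12 = €96.2500
1 June – 31 December 2009: 7 months at 1.45% → €30,000 × 1.45% × 7/12 = €253.7500
Total = €645.0000

€645.00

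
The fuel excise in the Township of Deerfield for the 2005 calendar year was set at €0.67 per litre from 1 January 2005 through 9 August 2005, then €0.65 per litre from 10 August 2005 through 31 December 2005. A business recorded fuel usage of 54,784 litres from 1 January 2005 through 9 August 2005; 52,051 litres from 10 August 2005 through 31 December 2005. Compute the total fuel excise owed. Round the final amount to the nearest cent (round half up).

€70,538.43

1 January – 9 August 2005: 54,784 litres at €0.67/litre → €36,705.28
10 August – 31 December 2005: 52,051 litres at €0.65/litre → €33,833.15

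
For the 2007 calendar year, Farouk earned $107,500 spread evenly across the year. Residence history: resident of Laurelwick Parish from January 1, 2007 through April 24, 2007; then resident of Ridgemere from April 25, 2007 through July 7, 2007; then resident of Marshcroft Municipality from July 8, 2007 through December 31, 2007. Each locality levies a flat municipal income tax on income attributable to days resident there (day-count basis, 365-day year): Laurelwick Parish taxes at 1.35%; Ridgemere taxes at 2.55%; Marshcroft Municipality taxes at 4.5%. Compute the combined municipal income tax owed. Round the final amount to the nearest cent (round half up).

Laurelwick Parish, January 1 – April 24, 2007: 114 days → $107,500 × 1.35% × 114/365 = $453.2671
Ridgemere, April 25 – July 7, 2007: 74 days → $107,500 × 2.55% × 74/365 = $555.7603
Marshcroft Municipality, July 8 – December 31, 2007: 177 days → $107,500 × 4.5% × 177/365 = $2,345.8562
Total = $3,354.8836

$3,354.88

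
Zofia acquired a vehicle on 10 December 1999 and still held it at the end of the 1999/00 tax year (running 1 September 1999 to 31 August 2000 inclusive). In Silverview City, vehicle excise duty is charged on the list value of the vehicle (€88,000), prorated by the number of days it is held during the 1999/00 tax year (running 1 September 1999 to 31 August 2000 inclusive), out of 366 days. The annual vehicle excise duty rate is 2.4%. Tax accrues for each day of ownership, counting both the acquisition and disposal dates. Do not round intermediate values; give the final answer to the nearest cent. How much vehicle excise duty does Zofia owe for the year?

€1,534.95

Days held (10 December 1999 – 31 August 2000): 266 out of 366
Tax = €88,000 × 2.4% × 266/366 = €1,534.9508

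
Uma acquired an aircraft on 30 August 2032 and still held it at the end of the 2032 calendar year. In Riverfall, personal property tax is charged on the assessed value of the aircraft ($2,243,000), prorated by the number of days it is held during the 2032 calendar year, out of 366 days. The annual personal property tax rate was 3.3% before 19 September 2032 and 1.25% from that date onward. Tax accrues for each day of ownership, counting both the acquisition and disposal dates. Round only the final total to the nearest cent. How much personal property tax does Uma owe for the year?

$12,011.69

30 August – 18 September 2032: 20 days at 3.3% → $2,243,000 × 3.3% × 20/366 = $4,044.7541
19 September – 31 December 2032: 104 days at 1.25% → $2,243,000 × 1.25% × 104/366 = $7,966.9399
Total = $12,011.6940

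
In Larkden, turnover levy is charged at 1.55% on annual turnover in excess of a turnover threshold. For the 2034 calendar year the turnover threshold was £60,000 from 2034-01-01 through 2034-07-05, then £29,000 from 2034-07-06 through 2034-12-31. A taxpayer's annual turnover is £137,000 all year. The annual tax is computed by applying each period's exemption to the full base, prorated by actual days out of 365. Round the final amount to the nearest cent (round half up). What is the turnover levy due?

£1,429.14

2034-01-01 to 2034-07-05: 186 days, exemption £60,000 → (£137,000 − £60,000) × 1.55% × 186/365 = £608.1945
2034-07-06 to 2034-12-31: 179 days, exemption £29,000 → (£137,000 − £29,000) × 1.55% × 179/365 = £820.9479
Total = £1,429.1425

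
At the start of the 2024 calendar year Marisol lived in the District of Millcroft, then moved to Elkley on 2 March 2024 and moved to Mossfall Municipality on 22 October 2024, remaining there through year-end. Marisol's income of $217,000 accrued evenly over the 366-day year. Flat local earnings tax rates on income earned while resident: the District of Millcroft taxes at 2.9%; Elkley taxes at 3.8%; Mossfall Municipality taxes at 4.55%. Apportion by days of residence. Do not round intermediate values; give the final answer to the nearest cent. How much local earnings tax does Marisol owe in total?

The District of Millcroft, 1 January – 1 March 2024: 61 days → $217,000 × 2.9% × 61/366 = $1,048.8333
Elkley, 2 March – 21 October 2024: 234 days → $217,000 × 3.8% × 234/366 = $5,272.0328
Mossfall Municipality, 22 October – 31 December 2024: 71 days → $217,000 × 4.55% × 71/366 = $1,915.3511
Total = $8,236.2172

$8,236.22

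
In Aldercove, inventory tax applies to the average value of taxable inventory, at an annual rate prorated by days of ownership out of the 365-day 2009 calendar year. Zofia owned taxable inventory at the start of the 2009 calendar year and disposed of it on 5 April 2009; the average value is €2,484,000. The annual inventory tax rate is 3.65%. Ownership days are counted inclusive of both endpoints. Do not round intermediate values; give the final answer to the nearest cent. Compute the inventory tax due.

€23,598.00

Days held (1 January – 5 April 2009): 95 out of 365
Tax = €2,484,000 × 3.65% × 95/365 = €23,598.0000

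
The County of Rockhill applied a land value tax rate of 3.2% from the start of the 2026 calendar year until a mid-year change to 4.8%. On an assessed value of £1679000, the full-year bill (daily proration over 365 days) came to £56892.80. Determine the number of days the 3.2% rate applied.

Let d = days at the first rate; then 365 − d days at the second rate.
£1679000 × [3.2%·d + 4.8%·(365−d)] / 365 = £56892.80
Solving gives d = 322, so the new rate took effect on 19 Nov 2026.

322 days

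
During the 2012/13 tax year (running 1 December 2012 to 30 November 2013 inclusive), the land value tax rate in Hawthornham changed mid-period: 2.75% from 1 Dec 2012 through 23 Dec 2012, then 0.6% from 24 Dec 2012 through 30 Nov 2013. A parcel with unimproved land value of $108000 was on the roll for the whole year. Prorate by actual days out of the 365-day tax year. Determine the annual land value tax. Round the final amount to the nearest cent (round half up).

$794.32

1 Dec – 23 Dec 2012: 23 days at 2.75% → $108000 × 2.75% × 23/365 = $187.1507
24 Dec 2012 – 30 Nov 2013: 342 days at 0.6% → $108000 × 0.6% × 342/365 = $607.1671
Total = $794.3178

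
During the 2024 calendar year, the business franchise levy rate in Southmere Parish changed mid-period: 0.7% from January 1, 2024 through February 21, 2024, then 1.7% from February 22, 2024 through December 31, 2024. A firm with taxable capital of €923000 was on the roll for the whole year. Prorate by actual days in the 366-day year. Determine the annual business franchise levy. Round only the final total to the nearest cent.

€14379.63

January 1 – February 21, 2024: 52 days at 0.7% → €923000 × 0.7% × 52/366 = €917.9563
February 22 – December 31, 2024: 314 days at 1.7% → €923000 × 1.7% × 314/366 = €13461.6776
Total = €14379.6339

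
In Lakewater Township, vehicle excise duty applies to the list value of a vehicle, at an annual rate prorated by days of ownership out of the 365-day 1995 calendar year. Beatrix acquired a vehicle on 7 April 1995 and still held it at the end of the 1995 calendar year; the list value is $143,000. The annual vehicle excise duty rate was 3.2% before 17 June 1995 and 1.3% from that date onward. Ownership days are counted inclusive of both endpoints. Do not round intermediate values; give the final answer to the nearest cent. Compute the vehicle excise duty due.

$1,898.57

7 April – 16 June 1995: 71 days at 3.2% → $143,000 × 3.2% × 71/365 = $890.1260
17 June – 31 December 1995: 198 days at 1.3% → $143,000 × 1.3% × 198/365 = $1,008.4438
Total = $1,898.5699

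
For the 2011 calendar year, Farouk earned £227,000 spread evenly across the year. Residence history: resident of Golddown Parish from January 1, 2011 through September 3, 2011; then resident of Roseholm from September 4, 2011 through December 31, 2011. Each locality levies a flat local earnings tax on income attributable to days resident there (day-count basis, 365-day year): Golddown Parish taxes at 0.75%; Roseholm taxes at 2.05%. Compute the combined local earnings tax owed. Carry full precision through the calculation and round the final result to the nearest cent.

£2,664.61

Golddown Parish, January 1 – September 3, 2011: 246 days → £227,000 × 0.75% × 246/365 = £1,147.4384
Roseholm, September 4 – December 31, 2011: 119 days → £227,000 × 2.05% × 119/365 = £1,517.1685
Total = £2,664.6068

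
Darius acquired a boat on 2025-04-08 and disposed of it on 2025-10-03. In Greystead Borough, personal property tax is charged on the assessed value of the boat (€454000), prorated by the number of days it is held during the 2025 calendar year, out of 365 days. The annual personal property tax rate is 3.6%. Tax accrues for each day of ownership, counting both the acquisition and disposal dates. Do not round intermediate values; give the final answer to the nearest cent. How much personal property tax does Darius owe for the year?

Days held (2025-04-08 to 2025-10-03): 179 out of 365
Tax = €454000 × 3.6% × 179/365 = €8015.2767

€8015.28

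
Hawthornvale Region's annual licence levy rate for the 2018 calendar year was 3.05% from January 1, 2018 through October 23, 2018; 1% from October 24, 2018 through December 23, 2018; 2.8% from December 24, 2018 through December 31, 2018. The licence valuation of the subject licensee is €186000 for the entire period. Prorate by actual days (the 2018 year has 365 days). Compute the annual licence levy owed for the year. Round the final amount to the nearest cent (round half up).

€5025.57

January 1 – October 23, 2018: 296 days at 3.05% → €186000 × 3.05% × 296/365 = €4600.5699
October 24 – December 23, 2018: 61 days at 1% → €186000 × 1% × 61/365 = €310.8493
December 24 – December 31, 2018: 8 days at 2.8% → €186000 × 2.8% × 8/365 = €114.1479
Total = €5025.5671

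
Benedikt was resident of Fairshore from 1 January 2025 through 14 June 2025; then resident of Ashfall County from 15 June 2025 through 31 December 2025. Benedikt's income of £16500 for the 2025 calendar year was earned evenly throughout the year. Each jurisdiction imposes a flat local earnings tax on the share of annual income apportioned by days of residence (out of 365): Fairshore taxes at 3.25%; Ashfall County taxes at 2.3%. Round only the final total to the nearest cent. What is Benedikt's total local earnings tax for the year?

Fairshore, 1 January – 14 June 2025: 165 days → £16500 × 3.25% × 165/365 = £242.4144
Ashfall County, 15 June – 31 December 2025: 200 days → £16500 × 2.3% × 200/365 = £207.9452
Total = £450.3596

£450.36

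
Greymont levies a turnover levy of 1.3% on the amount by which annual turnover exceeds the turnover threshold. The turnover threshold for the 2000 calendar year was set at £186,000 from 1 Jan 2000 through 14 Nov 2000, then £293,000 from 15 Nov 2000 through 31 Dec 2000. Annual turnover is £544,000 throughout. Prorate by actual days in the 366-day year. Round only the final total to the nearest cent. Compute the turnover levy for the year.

£4,475.37

1 Jan – 14 Nov 2000: 319 days, exemption £186,000 → (£544,000 − £186,000) × 1.3% × 319/366 = £4,056.3552
15 Nov – 31 Dec 2000: 47 days, exemption £293,000 → (£544,000 − £293,000) × 1.3% × 47/366 = £419.0191
Total = £4,475.3743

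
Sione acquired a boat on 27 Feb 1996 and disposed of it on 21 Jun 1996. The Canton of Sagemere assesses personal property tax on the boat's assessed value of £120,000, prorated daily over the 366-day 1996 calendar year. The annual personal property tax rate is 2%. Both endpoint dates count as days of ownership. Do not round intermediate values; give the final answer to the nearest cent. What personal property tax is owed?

£760.66

Days held (27 Feb – 21 Jun 1996): 116 out of 366
Tax = £120,000 × 2% × 116/366 = £760.6557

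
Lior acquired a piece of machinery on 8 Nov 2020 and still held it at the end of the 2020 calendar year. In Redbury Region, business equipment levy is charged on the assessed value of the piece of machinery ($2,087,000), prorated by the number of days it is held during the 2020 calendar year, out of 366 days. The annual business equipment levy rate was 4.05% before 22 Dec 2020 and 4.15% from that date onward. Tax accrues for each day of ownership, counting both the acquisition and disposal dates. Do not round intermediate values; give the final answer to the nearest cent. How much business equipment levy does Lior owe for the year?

8 Nov – 21 Dec 2020: 44 days at 4.05% → $2,087,000 × 4.05% × 44/366 = $10,161.2951
22 Dec – 31 Dec 2020: 10 days at 4.15% → $2,087,000 × 4.15% × 10/366 = $2,366.4071
Total = $12,527.7022

$12,527.70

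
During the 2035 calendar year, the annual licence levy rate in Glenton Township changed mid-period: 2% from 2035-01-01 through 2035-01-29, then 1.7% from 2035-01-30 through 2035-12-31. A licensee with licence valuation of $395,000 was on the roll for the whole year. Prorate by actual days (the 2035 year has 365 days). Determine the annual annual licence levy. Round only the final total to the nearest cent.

2035-01-01 to 2035-01-29: 29 days at 2% → $395,000 × 2% × 29/365 = $627.6712
2035-01-30 to 2035-12-31: 336 days at 1.7% → $395,000 × 1.7% × 336/365 = $6,181.4795
Total = $6,809.1507

$6,809.15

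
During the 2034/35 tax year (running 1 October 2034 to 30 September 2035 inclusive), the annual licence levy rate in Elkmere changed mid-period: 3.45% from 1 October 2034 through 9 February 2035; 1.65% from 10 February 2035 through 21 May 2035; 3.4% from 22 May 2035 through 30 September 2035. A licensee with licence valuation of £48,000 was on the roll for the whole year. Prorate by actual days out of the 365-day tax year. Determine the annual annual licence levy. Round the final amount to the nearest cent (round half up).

1 October 2034 – 9 February 2035: 132 days at 3.45% → £48,000 × 3.45% × 132/365 = £598.8822
10 February – 21 May 2035: 101 days at 1.65% → £48,000 × 1.65% × 101/365 = £219.1562
22 May – 30 September 2035: 132 days at 3.4% → £48,000 × 3.4% × 132/365 = £590.2027
Total = £1,408.2411

£1,408.24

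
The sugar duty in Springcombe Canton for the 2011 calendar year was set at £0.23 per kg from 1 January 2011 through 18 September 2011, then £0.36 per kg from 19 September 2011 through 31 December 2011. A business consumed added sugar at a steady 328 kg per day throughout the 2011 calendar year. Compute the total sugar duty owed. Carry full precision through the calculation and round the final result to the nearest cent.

£31,970.16

1 January – 18 September 2011: 261 days × 328 kg/day = 85,608 kg at £0.23/kg → £19,689.84
19 September – 31 December 2011: 104 days × 328 kg/day = 34,112 kg at £0.36/kg → £12,280.32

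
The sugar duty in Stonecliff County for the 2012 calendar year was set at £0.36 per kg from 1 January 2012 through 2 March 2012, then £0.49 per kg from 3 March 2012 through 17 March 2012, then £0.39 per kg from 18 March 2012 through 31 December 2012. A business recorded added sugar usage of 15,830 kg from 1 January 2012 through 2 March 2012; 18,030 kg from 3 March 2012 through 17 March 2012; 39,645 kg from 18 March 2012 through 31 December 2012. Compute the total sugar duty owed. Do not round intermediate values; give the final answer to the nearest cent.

1 January – 2 March 2012: 15,830 kg at £0.36/kg → £5698.80
3 March – 17 March 2012: 18,030 kg at £0.49/kg → £8834.70
18 March – 31 December 2012: 39,645 kg at £0.39/kg → £15461.55

£29995.05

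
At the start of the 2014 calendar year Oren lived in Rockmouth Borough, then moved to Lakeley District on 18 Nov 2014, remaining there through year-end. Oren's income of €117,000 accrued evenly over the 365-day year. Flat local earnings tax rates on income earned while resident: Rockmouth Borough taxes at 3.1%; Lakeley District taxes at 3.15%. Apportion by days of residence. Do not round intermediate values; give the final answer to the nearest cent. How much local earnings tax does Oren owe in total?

€3,634.05

Rockmouth Borough, 1 Jan – 17 Nov 2014: 321 days → €117,000 × 3.1% × 321/365 = €3,189.7726
Lakeley District, 18 Nov – 31 Dec 2014: 44 days → €117,000 × 3.15% × 44/365 = €444.2795
Total = €3,634.0521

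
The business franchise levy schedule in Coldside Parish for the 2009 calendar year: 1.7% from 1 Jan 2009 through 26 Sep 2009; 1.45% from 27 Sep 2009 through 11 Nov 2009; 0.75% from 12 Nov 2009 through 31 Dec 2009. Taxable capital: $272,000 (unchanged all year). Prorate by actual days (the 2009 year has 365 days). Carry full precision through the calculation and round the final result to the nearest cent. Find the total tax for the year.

1 Jan – 26 Sep 2009: 269 days at 1.7% → $272,000 × 1.7% × 269/365 = $3,407.8247
27 Sep – 11 Nov 2009: 46 days at 1.45% → $272,000 × 1.45% × 46/365 = $497.0521
12 Nov – 31 Dec 2009: 50 days at 0.75% → $272,000 × 0.75% × 50/365 = $279.4521
Total = $4,184.3288

$4,184.33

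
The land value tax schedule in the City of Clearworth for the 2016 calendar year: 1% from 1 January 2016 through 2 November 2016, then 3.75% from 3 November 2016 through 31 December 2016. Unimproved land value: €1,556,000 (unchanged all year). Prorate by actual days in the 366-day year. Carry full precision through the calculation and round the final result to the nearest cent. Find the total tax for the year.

1 January – 2 November 2016: 307 days at 1% → €1,556,000 × 1% × 307/366 = €13,051.6940
3 November – 31 December 2016: 59 days at 3.75% → €1,556,000 × 3.75% × 59/366 = €9,406.1475
Total = €22,457.8415

€22,457.84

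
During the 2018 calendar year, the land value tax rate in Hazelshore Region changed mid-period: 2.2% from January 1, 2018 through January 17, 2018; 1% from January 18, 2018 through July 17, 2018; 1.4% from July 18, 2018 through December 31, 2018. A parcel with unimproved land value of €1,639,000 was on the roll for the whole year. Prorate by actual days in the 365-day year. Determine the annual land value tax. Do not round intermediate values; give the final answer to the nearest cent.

January 1 – January 17, 2018: 17 days at 2.2% → €1,639,000 × 2.2% × 17/365 = €1,679.4137
January 18 – July 17, 2018: 181 days at 1% → €1,639,000 × 1% × 181/365 = €8,127.6438
July 18 – December 31, 2018: 167 days at 1.4% → €1,639,000 × 1.4% × 167/365 = €10,498.5808
Total = €20,305.6384

€20,305.64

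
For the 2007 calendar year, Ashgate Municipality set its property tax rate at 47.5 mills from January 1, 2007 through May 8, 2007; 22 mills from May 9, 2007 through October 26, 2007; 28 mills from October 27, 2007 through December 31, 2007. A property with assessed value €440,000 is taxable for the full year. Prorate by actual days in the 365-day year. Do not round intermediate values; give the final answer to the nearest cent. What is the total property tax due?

January 1 – May 8, 2007: 128 days at 47.5 mills → €440,000 × 4.75% × 128/365 = €7,329.3151
May 9 – October 26, 2007: 171 days at 22 mills → €440,000 × 2.2% × 171/365 = €4,535.0137
October 27 – December 31, 2007: 66 days at 28 mills → €440,000 × 2.8% × 66/365 = €2,227.7260
Total = €14,092.0548

€14,092.05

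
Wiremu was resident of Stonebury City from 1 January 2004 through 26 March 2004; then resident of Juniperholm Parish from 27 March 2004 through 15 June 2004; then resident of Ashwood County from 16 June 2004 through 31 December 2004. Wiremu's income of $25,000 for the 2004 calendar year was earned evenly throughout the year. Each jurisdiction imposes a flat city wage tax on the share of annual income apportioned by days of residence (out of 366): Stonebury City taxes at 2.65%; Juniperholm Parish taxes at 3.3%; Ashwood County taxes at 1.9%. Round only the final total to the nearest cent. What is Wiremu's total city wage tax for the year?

Stonebury City, 1 January – 26 March 2004: 86 days → $25,000 × 2.65% × 86/366 = $155.6694
Juniperholm Parish, 27 March – 15 June 2004: 81 days → $25,000 × 3.3% × 81/366 = $182.5820
Ashwood County, 16 June – 31 December 2004: 199 days → $25,000 × 1.9% × 199/366 = $258.2650
Total = $596.5164

$596.52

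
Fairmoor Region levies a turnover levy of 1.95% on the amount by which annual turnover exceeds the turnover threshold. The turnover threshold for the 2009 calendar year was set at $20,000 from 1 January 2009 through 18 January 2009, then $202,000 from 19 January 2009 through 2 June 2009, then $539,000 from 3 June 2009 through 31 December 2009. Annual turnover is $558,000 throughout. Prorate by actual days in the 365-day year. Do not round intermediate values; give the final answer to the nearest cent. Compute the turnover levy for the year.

$3,300.15

1 January – 18 January 2009: 18 days, exemption $20,000 → ($558,000 − $20,000) × 1.95% × 18/365 = $517.3644
19 January – 2 June 2009: 135 days, exemption $202,000 → ($558,000 − $202,000) × 1.95% × 135/365 = $2,567.5890
3 June – 31 December 2009: 212 days, exemption $539,000 → ($558,000 − $539,000) × 1.95% × 212/365 = $215.1945
Total = $3,300.1479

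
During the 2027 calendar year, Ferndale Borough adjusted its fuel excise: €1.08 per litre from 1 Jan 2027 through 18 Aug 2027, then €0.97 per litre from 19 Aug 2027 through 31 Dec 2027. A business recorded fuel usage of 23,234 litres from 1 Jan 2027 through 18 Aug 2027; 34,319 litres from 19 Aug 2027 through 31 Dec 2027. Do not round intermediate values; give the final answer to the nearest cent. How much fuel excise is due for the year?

1 Jan – 18 Aug 2027: 23,234 litres at €1.08/litre → €25092.72
19 Aug – 31 Dec 2027: 34,319 litres at €0.97/litre → €33289.43

€58382.15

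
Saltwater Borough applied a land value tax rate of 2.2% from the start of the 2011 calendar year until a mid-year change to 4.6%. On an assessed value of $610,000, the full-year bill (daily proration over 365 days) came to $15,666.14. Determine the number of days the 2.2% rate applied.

309 days

Let d = days at the first rate; then 365 − d days at the second rate.
$610,000 × [2.2%·d + 4.6%·(365−d)] / 365 = $15,666.14
Solving gives d = 309, so the new rate took effect on 6 November 2011.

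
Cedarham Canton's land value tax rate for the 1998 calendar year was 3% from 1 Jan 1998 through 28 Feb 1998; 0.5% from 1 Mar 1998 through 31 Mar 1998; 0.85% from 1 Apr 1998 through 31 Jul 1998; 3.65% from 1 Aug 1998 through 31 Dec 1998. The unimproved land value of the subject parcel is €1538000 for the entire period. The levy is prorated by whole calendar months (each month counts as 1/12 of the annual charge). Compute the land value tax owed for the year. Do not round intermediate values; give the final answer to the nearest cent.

1 Jan – 28 Feb 1998: 2 months at 3% → €1538000 × 3% × 2/12 = €7690.0000
1 Mar – 31 Mar 1998: 1 month at 0.5% → €1538000 × 0.5% × 1/12 = €640.8333
1 Apr – 31 Jul 1998: 4 months at 0.85% → €1538000 × 0.85% × 4/12 = €4357.6667
1 Aug – 31 Dec 1998: 5 months at 3.65% → €1538000 × 3.65% × 5/12 = €23390.4167
Total = €36078.9167

€36078.92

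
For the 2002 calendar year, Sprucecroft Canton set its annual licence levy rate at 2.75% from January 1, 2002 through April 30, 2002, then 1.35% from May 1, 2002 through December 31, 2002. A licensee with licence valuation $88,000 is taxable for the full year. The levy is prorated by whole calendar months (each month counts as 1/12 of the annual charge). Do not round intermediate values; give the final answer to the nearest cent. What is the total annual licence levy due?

$1,598.67

January 1 – April 30, 2002: 4 months at 2.75% → $88,000 × 2.75% × 4/12 = $806.6667
May 1 – December 31, 2002: 8 months at 1.35% → $88,000 × 1.35% × 8/12 = $792.0000
Total = $1,598.6667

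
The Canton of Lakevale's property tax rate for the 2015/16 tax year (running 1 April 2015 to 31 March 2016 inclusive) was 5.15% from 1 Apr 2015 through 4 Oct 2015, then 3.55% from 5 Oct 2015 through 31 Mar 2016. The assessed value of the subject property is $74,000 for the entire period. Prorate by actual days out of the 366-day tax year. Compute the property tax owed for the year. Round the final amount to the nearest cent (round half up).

$3,231.94

1 Apr – 4 Oct 2015: 187 days at 5.15% → $74,000 × 5.15% × 187/366 = $1,947.1503
5 Oct 2015 – 31 Mar 2016: 179 days at 3.55% → $74,000 × 3.55% × 179/366 = $1,284.7896
Total = $3,231.9399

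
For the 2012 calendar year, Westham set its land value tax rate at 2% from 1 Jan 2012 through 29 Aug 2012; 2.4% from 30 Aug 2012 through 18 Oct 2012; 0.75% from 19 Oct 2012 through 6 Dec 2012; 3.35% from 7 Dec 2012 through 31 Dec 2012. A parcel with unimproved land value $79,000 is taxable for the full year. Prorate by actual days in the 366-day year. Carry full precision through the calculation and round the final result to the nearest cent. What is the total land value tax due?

$1,563.81

1 Jan – 29 Aug 2012: 242 days at 2% → $79,000 × 2% × 242/366 = $1,044.6995
30 Aug – 18 Oct 2012: 50 days at 2.4% → $79,000 × 2.4% × 50/366 = $259.0164
19 Oct – 6 Dec 2012: 49 days at 0.75% → $79,000 × 0.75% × 49/366 = $79.3238
7 Dec – 31 Dec 2012: 25 days at 3.35% → $79,000 × 3.35% × 25/366 = $180.7719
Total = $1,563.8115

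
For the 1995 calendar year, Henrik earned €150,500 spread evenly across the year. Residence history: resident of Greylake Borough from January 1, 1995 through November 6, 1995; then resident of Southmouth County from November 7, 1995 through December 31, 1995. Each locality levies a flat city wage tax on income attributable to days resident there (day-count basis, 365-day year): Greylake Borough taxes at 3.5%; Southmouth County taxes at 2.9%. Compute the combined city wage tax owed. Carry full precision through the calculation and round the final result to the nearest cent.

Greylake Borough, January 1 – November 6, 1995: 310 days → €150,500 × 3.5% × 310/365 = €4,473.7671
Southmouth County, November 7 – December 31, 1995: 55 days → €150,500 × 2.9% × 55/365 = €657.6644
Total = €5,131.4315

€5,131.43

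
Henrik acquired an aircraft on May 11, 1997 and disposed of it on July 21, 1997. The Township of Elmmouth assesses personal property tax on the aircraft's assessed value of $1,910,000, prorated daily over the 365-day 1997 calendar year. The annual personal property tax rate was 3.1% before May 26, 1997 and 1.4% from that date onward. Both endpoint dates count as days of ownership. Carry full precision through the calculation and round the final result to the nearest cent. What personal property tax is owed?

May 11 – May 25, 1997: 15 days at 3.1% → $1,910,000 × 3.1% × 15/365 = $2,433.2877
May 26 – July 21, 1997: 57 days at 1.4% → $1,910,000 × 1.4% × 57/365 = $4,175.8356
Total = $6,609.1233

$6,609.12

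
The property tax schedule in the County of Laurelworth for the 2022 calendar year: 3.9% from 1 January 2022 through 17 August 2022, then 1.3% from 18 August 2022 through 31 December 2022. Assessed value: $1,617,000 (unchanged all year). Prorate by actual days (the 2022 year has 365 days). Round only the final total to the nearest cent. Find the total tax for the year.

$47,398.04

1 January – 17 August 2022: 229 days at 3.9% → $1,617,000 × 3.9% × 229/365 = $39,565.5534
18 August – 31 December 2022: 136 days at 1.3% → $1,617,000 × 1.3% × 136/365 = $7,832.4822
Total = $47,398.0356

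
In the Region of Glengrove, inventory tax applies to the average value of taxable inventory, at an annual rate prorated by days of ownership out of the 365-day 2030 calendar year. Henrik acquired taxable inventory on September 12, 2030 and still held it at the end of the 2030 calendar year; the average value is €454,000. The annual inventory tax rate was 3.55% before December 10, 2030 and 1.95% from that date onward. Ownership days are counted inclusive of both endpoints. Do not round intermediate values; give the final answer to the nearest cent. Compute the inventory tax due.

€4,463.50

September 12 – December 9, 2030: 89 days at 3.55% → €454,000 × 3.55% × 89/365 = €3,929.8986
December 10 – December 31, 2030: 22 days at 1.95% → €454,000 × 1.95% × 22/365 = €533.6055
Total = €4,463.5041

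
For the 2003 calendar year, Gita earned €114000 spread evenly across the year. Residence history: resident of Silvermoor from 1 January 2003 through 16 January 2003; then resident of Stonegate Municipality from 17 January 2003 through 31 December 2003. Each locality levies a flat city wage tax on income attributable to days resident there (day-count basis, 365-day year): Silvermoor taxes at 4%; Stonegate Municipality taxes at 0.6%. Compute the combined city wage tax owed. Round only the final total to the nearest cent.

Silvermoor, 1 January – 16 January 2003: 16 days → €114000 × 4% × 16/365 = €199.8904
Stonegate Municipality, 17 January – 31 December 2003: 349 days → €114000 × 0.6% × 349/365 = €654.0164
Total = €853.9068

€853.91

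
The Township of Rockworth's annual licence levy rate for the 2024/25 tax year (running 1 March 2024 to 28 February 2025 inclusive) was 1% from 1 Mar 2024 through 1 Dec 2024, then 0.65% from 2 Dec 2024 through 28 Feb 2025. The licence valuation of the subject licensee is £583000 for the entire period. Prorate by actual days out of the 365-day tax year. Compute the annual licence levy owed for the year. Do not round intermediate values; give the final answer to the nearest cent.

£5332.45

1 Mar – 1 Dec 2024: 276 days at 1% → £583000 × 1% × 276/365 = £4408.4384
2 Dec 2024 – 28 Feb 2025: 89 days at 0.65% → £583000 × 0.65% × 89/365 = £924.0151
Total = £5332.4534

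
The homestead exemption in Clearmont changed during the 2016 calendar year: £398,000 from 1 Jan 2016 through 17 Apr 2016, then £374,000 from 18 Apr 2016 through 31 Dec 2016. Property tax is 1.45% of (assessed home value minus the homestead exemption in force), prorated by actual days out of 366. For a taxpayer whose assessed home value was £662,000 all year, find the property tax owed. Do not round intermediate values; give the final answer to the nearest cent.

1 Jan – 17 Apr 2016: 108 days, exemption £398,000 → (£662,000 − £398,000) × 1.45% × 108/366 = £1,129.5738
18 Apr – 31 Dec 2016: 258 days, exemption £374,000 → (£662,000 − £374,000) × 1.45% × 258/366 = £2,943.7377
Total = £4,073.3115

£4,073.31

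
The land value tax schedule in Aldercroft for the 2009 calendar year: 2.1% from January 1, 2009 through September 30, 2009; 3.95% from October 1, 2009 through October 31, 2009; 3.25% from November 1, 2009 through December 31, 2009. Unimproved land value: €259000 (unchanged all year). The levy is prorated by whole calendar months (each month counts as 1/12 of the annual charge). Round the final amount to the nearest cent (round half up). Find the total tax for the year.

€6334.71

January 1 – September 30, 2009: 9 months at 2.1% → €259000 × 2.1% × 9/12 = €4079.2500
October 1 – October 31, 2009: 1 month at 3.95% → €259000 × 3.95% × 1/12 = €852.5417
November 1 – December 31, 2009: 2 months at 3.25% → €259000 × 3.25% × 2/12 = €1402.9167
Total = €6334.7083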